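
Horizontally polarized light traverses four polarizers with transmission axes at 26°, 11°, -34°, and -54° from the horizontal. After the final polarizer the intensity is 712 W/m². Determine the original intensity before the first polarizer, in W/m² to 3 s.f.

I₀ ≈ 2140 W/m²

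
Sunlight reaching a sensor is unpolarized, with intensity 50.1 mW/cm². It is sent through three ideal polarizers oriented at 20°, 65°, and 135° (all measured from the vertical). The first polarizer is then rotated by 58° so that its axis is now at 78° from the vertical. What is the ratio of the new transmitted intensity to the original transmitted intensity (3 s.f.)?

Before rotation:
Unpolarized light through the first polarizer → I₁ = ½ I₀, now polarized at 20°.
I₂ = I₁ cos²(65° − 20°) = 0.5 I₀ · cos²(45°) = 0.25 I₀.
I₃ = I₂ cos²(135° − 65°) = 0.25 I₀ · cos²(70°) = 0.02924 I₀.
After rotation:
Unpolarized light through the first polarizer → I₁ = ½ I₀, now polarized at 78°.
I₂ = I₁ cos²(65° − 78°) = 0.5 I₀ · cos²(13°) = 0.4747 I₀.
I₃ = I₂ cos²(135° − 65°) = 0.4747 I₀ · cos²(70°) = 0.05553 I₀.
Ratio = 0.05553 / 0.02924 = 1.899.

I_new/I_old ≈ 1.90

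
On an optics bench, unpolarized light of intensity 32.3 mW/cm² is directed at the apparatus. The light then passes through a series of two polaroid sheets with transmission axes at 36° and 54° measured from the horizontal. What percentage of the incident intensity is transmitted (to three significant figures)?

Unpolarized light through the first polarizer → I₁ = 32.3 mW/cm²/2 = 16.15 mW/cm², polarized at 36°.
I₂ = I₁ · cos²(18°) = 16.15 · 0.9045 = 14.61 mW/cm².
That is 45.23% of the incident intensity.

≈ 45.2%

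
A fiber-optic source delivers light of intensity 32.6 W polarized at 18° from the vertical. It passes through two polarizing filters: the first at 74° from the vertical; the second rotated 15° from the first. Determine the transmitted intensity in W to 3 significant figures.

I₁ = 32.6 W · cos²(56°) = 10.19 W.
I₂ = I₁ · cos²(15°) = 10.19 · 0.933 = 9.511 W.

I ≈ 9.51 W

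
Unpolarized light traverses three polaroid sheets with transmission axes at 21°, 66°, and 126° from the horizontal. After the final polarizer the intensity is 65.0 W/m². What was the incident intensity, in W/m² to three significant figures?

I₀ ≈ 1040 W/m²

Unpolarized light through the first polarizer → I₁ = ½ I₀, now polarized at 21°.
I₂ = I₁ cos²(66° − 21°) = 0.5 I₀ · cos²(45°) = 0.25 I₀.
I₃ = I₂ cos²(126° − 66°) = 0.25 I₀ · cos²(60°) = 0.0625 I₀.
So 65.0 W/m² = 0.0625 I₀, giving I₀ = 65.0/0.0625 = 1040 W/m².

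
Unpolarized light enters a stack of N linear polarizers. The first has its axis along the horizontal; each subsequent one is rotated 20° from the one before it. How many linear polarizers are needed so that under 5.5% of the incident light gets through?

N = 19

First polarizer halves the unpolarized light: factor 1/2.
Each further stage multiplies by cos²(20°) = 0.883.
After N polarizers: T = 0.5·0.883^(N−1). Require T < 0.055 ⇒ N−1 > ln(0.055/0.5)/ln(0.883) = 17.74, so N−1 ≥ 18 and N = 19.
Check: N=19 gives T = 0.05327 < 0.055; N=18 gives T = 0.06032.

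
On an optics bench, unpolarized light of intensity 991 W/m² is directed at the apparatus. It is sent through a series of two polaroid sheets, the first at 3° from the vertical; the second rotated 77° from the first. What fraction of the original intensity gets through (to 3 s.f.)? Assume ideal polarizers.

Unpolarized light through the first polarizer → I₁ = 991 W/m²/2 = 495.5 W/m², polarized at 3°.
I₂ = I₁ · cos²(77°) = 495.5 · 0.0506 = 25.07 W/m².
Transmitted fraction = 0.0253.

I/I₀ ≈ 0.0253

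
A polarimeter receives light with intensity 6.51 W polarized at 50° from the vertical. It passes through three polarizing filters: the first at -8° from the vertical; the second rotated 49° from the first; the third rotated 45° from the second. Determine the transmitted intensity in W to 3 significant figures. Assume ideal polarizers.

I₁ = 6.51 W · cos²(58°) = 1.828 W.
I₂ = I₁ · cos²(49°) = 1.828 · 0.4304 = 0.7868 W.
I₃ = I₂ · cos²(45°) = 0.7868 · 0.5 = 0.3934 W.

I ≈ 0.393 W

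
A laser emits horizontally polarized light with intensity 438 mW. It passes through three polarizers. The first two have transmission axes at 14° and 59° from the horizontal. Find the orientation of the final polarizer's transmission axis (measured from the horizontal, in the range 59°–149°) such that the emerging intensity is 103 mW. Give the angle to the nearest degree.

I₁ = I₀ cos²(14° − 0°) = I₀ cos²(14°) = 0.9415 I₀.
I₂ = I₁ cos²(59° − 14°) = 0.9415 I₀ · cos²(45°) = 0.4707 I₀.
Target fraction: 103 / 438 mW = 0.2352 of I₀.
Need I₃/I₀ = 0.2352, so cos²(θ − 59°) = 0.2352 / 0.4707 = 0.4996.
θ − 59° = arccos(√0.4996) = 45.0°, giving θ ≈ 59 + 45.0 = 104.0°.

θ ≈ 104°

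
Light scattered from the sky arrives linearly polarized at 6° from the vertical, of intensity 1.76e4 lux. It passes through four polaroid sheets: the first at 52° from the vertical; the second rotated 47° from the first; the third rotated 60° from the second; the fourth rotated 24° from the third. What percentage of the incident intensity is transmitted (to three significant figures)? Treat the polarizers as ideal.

I₁ = 1.76e4 lux · cos²(46°) = 8493 lux.
I₂ = I₁ · cos²(47°) = 8493 · 0.4651 = 3950 lux.
I₃ = I₂ · cos²(60°) = 3950 · 0.25 = 987.6 lux.
I₄ = I₃ · cos²(24°) = 987.6 · 0.8346 = 824.2 lux.
That is 4.683% of the incident intensity.

≈ 4.68%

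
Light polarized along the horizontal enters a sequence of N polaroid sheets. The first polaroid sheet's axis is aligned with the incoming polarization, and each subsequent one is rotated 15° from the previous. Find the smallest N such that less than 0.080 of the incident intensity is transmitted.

N = 38

First polarizer is aligned with the polarization: full transmission.
Each further stage multiplies by cos²(15°) = 0.933.
After N polarizers: T = 0.933^(N−1). Require T < 0.080 ⇒ N−1 > ln(0.080)/ln(0.933) = 36.43, so N−1 ≥ 37 and N = 38.
Check: N=38 gives T = 0.07688 < 0.080; N=37 gives T = 0.0824.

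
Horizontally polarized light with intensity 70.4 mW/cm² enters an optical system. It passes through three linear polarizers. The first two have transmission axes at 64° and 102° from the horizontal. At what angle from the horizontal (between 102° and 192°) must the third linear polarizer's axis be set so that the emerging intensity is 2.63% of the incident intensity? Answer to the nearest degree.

θ ≈ 164°

I₁ = I₀ cos²(64° − 0°) = I₀ cos²(64°) = 0.1922 I₀.
I₂ = I₁ cos²(102° − 64°) = 0.1922 I₀ · cos²(38°) = 0.1193 I₀.
Need I₃/I₀ = 0.0263, so cos²(θ − 102°) = 0.0263 / 0.1193 = 0.2204.
θ − 102° = arccos(√0.2204) = 62.0°, giving θ ≈ 102 + 62.0 = 164.0°.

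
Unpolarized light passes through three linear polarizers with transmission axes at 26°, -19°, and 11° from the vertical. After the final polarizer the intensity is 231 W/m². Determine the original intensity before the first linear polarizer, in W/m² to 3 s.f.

Unpolarized light through the first polarizer → I₁ = ½ I₀, now polarized at 26°.
I₂ = I₁ cos²(-19° − 26°) = 0.5 I₀ · cos²(45°) = 0.25 I₀.
I₃ = I₂ cos²(11° + 19°) = 0.25 I₀ · cos²(30°) = 0.1875 I₀.
So 231 W/m² = 0.1875 I₀, giving I₀ = 231/0.1875 = 1232 W/m².

I₀ ≈ 1230 W/m²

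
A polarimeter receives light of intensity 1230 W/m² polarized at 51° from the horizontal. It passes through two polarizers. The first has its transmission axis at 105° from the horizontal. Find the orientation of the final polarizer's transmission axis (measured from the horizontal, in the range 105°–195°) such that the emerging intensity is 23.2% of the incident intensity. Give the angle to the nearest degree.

θ ≈ 140°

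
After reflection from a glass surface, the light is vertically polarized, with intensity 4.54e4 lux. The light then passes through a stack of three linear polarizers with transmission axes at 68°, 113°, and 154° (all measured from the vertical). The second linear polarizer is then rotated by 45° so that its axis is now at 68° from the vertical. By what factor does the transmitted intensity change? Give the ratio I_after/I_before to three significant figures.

I_new/I_old ≈ 0.0171

Before rotation:
I₁ = I₀ cos²(68° − 0°) = I₀ cos²(68°) = 0.1403 I₀.
I₂ = I₁ cos²(113° − 68°) = 0.1403 I₀ · cos²(45°) = 0.07017 I₀.
I₃ = I₂ cos²(154° − 113°) = 0.07017 I₀ · cos²(41°) = 0.03997 I₀.
After rotation:
I₁ = I₀ cos²(68° − 0°) = I₀ cos²(68°) = 0.1403 I₀.
I₂ = I₁ cos²(68° − 68°) = 0.1403 I₀ · cos²(0°) = 0.1403 I₀.
I₃ = I₂ cos²(154° − 68°) = 0.1403 I₀ · cos²(86°) = 0.0006828 I₀.
Ratio = 0.0006828 / 0.03997 = 0.01709.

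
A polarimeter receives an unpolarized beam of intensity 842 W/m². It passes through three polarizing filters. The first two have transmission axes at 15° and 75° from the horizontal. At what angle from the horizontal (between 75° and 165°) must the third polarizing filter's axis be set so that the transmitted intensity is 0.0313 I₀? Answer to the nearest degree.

θ ≈ 135°

Unpolarized light through the first polarizer → I₁ = ½ I₀, now polarized at 15°.
I₂ = I₁ cos²(75° − 15°) = 0.5 I₀ · cos²(60°) = 0.125 I₀.
Need I₃/I₀ = 0.0313, so cos²(θ − 75°) = 0.0313 / 0.125 = 0.2504.
θ − 75° = arccos(√0.2504) = 60.0°, giving θ ≈ 75 + 60.0 = 135.0°.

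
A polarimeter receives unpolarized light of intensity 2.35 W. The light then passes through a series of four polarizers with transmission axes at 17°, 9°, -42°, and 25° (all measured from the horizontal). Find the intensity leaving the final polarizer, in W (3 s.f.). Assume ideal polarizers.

I ≈ 0.0697 W

Unpolarized light through the first polarizer → I₁ = 2.35 W/2 = 1.175 W, polarized at 17°.
I₂ = I₁ · cos²(8°) = 1.175 · 0.9806 = 1.152 W.
I₃ = I₂ · cos²(51°) = 1.152 · 0.396 = 0.4563 W.
I₄ = I₃ · cos²(67°) = 0.4563 · 0.1527 = 0.06967 W.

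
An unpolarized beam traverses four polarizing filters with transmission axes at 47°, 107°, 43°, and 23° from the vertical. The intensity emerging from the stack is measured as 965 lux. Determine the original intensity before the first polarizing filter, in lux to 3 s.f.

Unpolarized light through the first polarizer → I₁ = ½ I₀, now polarized at 47°.
I₂ = I₁ cos²(107° − 47°) = 0.5 I₀ · cos²(60°) = 0.125 I₀.
I₃ = I₂ cos²(43° − 107°) = 0.125 I₀ · cos²(64°) = 0.02402 I₀.
I₄ = I₃ cos²(23° − 43°) = 0.02402 I₀ · cos²(20°) = 0.02121 I₀.
So 965 lux = 0.02121 I₀, giving I₀ = 965/0.02121 = 4.549e+04 lux.

I₀ ≈ 4.55e4 lux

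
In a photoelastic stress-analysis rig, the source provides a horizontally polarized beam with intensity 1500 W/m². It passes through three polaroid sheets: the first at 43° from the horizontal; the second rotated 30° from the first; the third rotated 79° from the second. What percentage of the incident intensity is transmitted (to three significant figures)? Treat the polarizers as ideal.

I₁ = 1500 W/m² · cos²(43°) = 802.3 W/m².
I₂ = I₁ · cos²(30°) = 802.3 · 0.75 = 601.7 W/m².
I₃ = I₂ · cos²(79°) = 601.7 · 0.03641 = 21.91 W/m².
That is 1.461% of the incident intensity.

≈ 1.46%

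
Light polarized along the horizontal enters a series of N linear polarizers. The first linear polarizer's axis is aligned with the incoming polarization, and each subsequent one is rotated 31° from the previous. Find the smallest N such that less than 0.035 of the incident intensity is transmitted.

First polarizer is aligned with the polarization: full transmission.
Each further stage multiplies by cos²(31°) = 0.7347.
After N polarizers: T = 0.7347^(N−1). Require T < 0.035 ⇒ N−1 > ln(0.035)/ln(0.7347) = 10.88, so N−1 ≥ 11 and N = 12.
Check: N=12 gives T = 0.03369 < 0.035; N=11 gives T = 0.04585.

N = 12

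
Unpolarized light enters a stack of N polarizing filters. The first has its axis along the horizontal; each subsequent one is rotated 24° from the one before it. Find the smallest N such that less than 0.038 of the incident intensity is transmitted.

N = 16

First polarizer halves the unpolarized light: factor 1/2.
Each further stage multiplies by cos²(24°) = 0.8346.
After N polarizers: T = 0.5·0.8346^(N−1). Require T < 0.038 ⇒ N−1 > ln(0.038/0.5)/ln(0.8346) = 14.25, so N−1 ≥ 15 and N = 16.
Check: N=16 gives T = 0.03318 < 0.038; N=15 gives T = 0.03976.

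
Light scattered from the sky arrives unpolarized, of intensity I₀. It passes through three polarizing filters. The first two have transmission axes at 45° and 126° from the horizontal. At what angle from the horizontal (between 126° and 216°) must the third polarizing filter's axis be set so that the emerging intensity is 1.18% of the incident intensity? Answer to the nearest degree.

θ ≈ 137°

Unpolarized light through the first polarizer → I₁ = ½ I₀, now polarized at 45°.
I₂ = I₁ cos²(126° − 45°) = 0.5 I₀ · cos²(81°) = 0.01224 I₀.
Need I₃/I₀ = 0.0118, so cos²(θ − 126°) = 0.0118 / 0.01224 = 0.9644.
θ − 126° = arccos(√0.9644) = 10.9°, giving θ ≈ 126 + 10.9 = 136.9°.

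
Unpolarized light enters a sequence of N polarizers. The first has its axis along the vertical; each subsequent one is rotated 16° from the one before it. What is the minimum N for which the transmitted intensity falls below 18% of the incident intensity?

N = 14

First polarizer halves the unpolarized light: factor 1/2.
Each further stage multiplies by cos²(16°) = 0.924.
After N polarizers: T = 0.5·0.924^(N−1). Require T < 0.18 ⇒ N−1 > ln(0.18/0.5)/ln(0.924) = 12.93, so N−1 ≥ 13 and N = 14.
Check: N=14 gives T = 0.179 < 0.18; N=13 gives T = 0.1937.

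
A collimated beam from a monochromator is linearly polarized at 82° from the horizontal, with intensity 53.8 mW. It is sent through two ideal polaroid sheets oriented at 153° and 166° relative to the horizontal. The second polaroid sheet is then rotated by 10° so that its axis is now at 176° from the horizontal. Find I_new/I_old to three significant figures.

I_new/I_old ≈ 0.892

Before rotation:
I₁ = I₀ cos²(153° − 82°) = I₀ cos²(71°) = 0.106 I₀.
I₂ = I₁ cos²(166° − 153°) = 0.106 I₀ · cos²(13°) = 0.1006 I₀.
After rotation:
I₁ = I₀ cos²(153° − 82°) = I₀ cos²(71°) = 0.106 I₀.
I₂ = I₁ cos²(176° − 153°) = 0.106 I₀ · cos²(23°) = 0.08981 I₀.
Ratio = 0.08981 / 0.1006 = 0.8925.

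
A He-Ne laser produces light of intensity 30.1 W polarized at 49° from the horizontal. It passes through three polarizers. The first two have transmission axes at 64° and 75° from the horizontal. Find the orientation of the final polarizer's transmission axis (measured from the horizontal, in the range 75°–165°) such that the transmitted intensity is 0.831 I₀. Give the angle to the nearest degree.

I₁ = I₀ cos²(64° − 49°) = I₀ cos²(15°) = 0.933 I₀.
I₂ = I₁ cos²(75° − 64°) = 0.933 I₀ · cos²(11°) = 0.899 I₀.
Need I₃/I₀ = 0.831, so cos²(θ − 75°) = 0.831 / 0.899 = 0.9243.
θ − 75° = arccos(√0.9243) = 16.0°, giving θ ≈ 75 + 16.0 = 91.0°.

θ ≈ 91°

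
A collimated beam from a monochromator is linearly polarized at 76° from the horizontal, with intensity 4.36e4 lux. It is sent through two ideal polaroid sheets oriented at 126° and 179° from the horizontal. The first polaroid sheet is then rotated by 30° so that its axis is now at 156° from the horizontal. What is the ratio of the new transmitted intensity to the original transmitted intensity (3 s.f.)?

Before rotation:
By Malus's law, I₁ = I₀ cos²(126° − 76°) = I₀ cos²(50°) = 0.4132 I₀.
I₂ = I₁ cos²(179° − 126°) = 0.4132 I₀ · cos²(53°) = 0.1496 I₀.
After rotation:
I₁ = I₀ cos²(156° − 76°) = I₀ cos²(80°) = 0.03015 I₀.
I₂ = I₁ cos²(179° − 156°) = 0.03015 I₀ · cos²(23°) = 0.02555 I₀.
Ratio = 0.02555 / 0.1496 = 0.1707.

I_new/I_old ≈ 0.171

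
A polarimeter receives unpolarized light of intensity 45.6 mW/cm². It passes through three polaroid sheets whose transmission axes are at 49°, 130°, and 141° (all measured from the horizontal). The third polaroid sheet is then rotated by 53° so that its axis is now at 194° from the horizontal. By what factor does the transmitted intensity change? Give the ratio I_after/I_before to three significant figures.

I_new/I_old ≈ 0.199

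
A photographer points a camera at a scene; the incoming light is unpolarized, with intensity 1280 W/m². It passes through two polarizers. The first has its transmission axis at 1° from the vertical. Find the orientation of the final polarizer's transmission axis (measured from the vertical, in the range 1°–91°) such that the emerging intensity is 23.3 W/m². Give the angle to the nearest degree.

Unpolarized light through the first polarizer → I₁ = ½ I₀, now polarized at 1°.
Target fraction: 23.3 / 1280 W/m² = 0.0182 of I₀.
Need I₂/I₀ = 0.0182, so cos²(θ − 1°) = 0.0182 / 0.5 = 0.03641.
θ − 1° = arccos(√0.03641) = 79.0°, giving θ ≈ 1 + 79.0 = 80.0°.

θ ≈ 80°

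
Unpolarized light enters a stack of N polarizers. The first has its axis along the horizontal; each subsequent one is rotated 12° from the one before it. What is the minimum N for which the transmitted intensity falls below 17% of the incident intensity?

First polarizer halves the unpolarized light: factor 1/2.
Each further stage multiplies by cos²(12°) = 0.9568.
After N polarizers: T = 0.5·0.9568^(N−1). Require T < 0.17 ⇒ N−1 > ln(0.17/0.5)/ln(0.9568) = 24.41, so N−1 ≥ 25 and N = 26.
Check: N=26 gives T = 0.1656 < 0.17; N=25 gives T = 0.1731.

N = 26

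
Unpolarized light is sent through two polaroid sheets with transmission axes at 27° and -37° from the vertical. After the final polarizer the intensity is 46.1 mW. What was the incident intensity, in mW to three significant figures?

Unpolarized light through the first polarizer → I₁ = ½ I₀, now polarized at 27°.
I₂ = I₁ cos²(-37° − 27°) = 0.5 I₀ · cos²(64°) = 0.09608 I₀.
So 46.1 mW = 0.09608 I₀, giving I₀ = 46.1/0.09608 = 479.8 mW.

I₀ ≈ 480 mW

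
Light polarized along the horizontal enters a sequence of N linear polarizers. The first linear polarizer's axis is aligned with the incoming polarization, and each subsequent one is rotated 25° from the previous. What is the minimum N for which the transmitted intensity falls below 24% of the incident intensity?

N = 9

First polarizer is aligned with the polarization: full transmission.
Each further stage multiplies by cos²(25°) = 0.8214.
After N polarizers: T = 0.8214^(N−1). Require T < 0.24 ⇒ N−1 > ln(0.24)/ln(0.8214) = 7.25, so N−1 ≥ 8 and N = 9.
Check: N=9 gives T = 0.2072 < 0.24; N=8 gives T = 0.2523.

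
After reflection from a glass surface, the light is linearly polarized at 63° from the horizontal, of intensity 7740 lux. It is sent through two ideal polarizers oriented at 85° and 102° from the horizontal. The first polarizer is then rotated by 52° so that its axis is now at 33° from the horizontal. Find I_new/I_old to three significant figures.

Before rotation:
By Malus's law, I₁ = I₀ cos²(85° − 63°) = I₀ cos²(22°) = 0.8597 I₀.
I₂ = I₁ cos²(102° − 85°) = 0.8597 I₀ · cos²(17°) = 0.7862 I₀.
After rotation:
I₁ = I₀ cos²(33° − 63°) = I₀ cos²(30°) = 0.75 I₀.
I₂ = I₁ cos²(102° − 33°) = 0.75 I₀ · cos²(69°) = 0.09632 I₀.
Ratio = 0.09632 / 0.7862 = 0.1225.

I_new/I_old ≈ 0.123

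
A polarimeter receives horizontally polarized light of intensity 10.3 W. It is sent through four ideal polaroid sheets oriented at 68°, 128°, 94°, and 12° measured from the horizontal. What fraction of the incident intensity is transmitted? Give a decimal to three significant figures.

I/I₀ ≈ 0.000467

I₁ = 10.3 W · cos²(68°) = 1.445 W.
I₂ = I₁ · cos²(60°) = 1.445 · 0.25 = 0.3614 W.
I₃ = I₂ · cos²(34°) = 0.3614 · 0.6873 = 0.2484 W.
I₄ = I₃ · cos²(82°) = 0.2484 · 0.01937 = 0.00481 W.
Transmitted fraction = 0.000467.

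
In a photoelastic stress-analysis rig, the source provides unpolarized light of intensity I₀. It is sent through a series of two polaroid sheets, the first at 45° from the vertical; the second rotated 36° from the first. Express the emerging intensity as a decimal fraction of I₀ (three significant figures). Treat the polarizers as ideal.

Unpolarized light through the first polarizer → I₁ = ½ I₀, now polarized at 45°.
I₂ = I₁ cos²(36°) = 0.5 · 0.6545 I₀ = 0.3273 I₀.
Transmitted fraction = 0.3273.

≈ 0.327 I₀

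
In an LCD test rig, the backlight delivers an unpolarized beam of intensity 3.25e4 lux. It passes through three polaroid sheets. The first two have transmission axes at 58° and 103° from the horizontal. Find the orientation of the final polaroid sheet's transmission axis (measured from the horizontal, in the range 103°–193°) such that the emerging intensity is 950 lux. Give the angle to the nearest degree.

Unpolarized light through the first polarizer → I₁ = ½ I₀, now polarized at 58°.
I₂ = I₁ cos²(103° − 58°) = 0.5 I₀ · cos²(45°) = 0.25 I₀.
Target fraction: 950 / 3.25e4 lux = 0.02923 of I₀.
Need I₃/I₀ = 0.02923, so cos²(θ − 103°) = 0.02923 / 0.25 = 0.1169.
θ − 103° = arccos(√0.1169) = 70.0°, giving θ ≈ 103 + 70.0 = 173.0°.

θ ≈ 173°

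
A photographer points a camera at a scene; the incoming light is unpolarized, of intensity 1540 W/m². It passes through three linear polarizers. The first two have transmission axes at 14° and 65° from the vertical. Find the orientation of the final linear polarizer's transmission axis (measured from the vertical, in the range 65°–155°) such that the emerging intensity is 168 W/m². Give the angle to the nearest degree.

θ ≈ 107°

Unpolarized light through the first polarizer → I₁ = ½ I₀, now polarized at 14°.
I₂ = I₁ cos²(65° − 14°) = 0.5 I₀ · cos²(51°) = 0.198 I₀.
Target fraction: 168 / 1540 W/m² = 0.1091 of I₀.
Need I₃/I₀ = 0.1091, so cos²(θ − 65°) = 0.1091 / 0.198 = 0.5509.
θ − 65° = arccos(√0.5509) = 42.1°, giving θ ≈ 65 + 42.1 = 107.1°.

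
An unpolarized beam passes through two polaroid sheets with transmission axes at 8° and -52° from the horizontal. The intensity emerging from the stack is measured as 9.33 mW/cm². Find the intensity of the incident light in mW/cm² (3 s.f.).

I₀ ≈ 74.6 mW/cm²

Unpolarized light through the first polarizer → I₁ = ½ I₀, now polarized at 8°.
I₂ = I₁ cos²(-52° − 8°) = 0.5 I₀ · cos²(60°) = 0.125 I₀.
So 9.33 mW/cm² = 0.125 I₀, giving I₀ = 9.33/0.125 = 74.64 mW/cm².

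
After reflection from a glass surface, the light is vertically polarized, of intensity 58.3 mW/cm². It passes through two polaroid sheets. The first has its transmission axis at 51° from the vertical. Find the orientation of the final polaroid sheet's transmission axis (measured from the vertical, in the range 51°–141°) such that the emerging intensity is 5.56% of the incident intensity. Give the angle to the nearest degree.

I₁ = I₀ cos²(51° − 0°) = I₀ cos²(51°) = 0.396 I₀.
Need I₂/I₀ = 0.0556, so cos²(θ − 51°) = 0.0556 / 0.396 = 0.1404.
θ − 51° = arccos(√0.1404) = 68.0°, giving θ ≈ 51 + 68.0 = 119.0°.

θ ≈ 119°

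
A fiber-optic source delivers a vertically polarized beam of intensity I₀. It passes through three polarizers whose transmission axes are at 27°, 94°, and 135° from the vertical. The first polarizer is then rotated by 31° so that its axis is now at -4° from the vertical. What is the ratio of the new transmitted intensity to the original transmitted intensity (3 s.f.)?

I_new/I_old ≈ 0.159

Before rotation:
I₁ = I₀ cos²(27° − 0°) = I₀ cos²(27°) = 0.7939 I₀.
I₂ = I₁ cos²(94° − 27°) = 0.7939 I₀ · cos²(67°) = 0.1212 I₀.
I₃ = I₂ cos²(135° − 94°) = 0.1212 I₀ · cos²(41°) = 0.06904 I₀.
After rotation:
I₁ = I₀ cos²(-4° − 0°) = I₀ cos²(4°) = 0.9951 I₀.
Angle between axes 1 and 2: 82°. I₂ = 0.9951 I₀ · cos²(82°) = 0.01927 I₀.
I₃ = I₂ cos²(135° − 94°) = 0.01927 I₀ · cos²(41°) = 0.01098 I₀.
Ratio = 0.01098 / 0.06904 = 0.159.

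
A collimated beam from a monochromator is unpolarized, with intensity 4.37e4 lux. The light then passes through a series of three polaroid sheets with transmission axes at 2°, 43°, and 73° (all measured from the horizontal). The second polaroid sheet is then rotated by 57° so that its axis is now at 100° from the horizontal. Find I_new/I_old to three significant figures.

I_new/I_old ≈ 0.0360

Before rotation:
Unpolarized light through the first polarizer → I₁ = ½ I₀, now polarized at 2°.
I₂ = I₁ cos²(43° − 2°) = 0.5 I₀ · cos²(41°) = 0.2848 I₀.
I₃ = I₂ cos²(73° − 43°) = 0.2848 I₀ · cos²(30°) = 0.2136 I₀.
After rotation:
Unpolarized light through the first polarizer → I₁ = ½ I₀, now polarized at 2°.
Angle between axes 1 and 2: 82°. I₂ = 0.5 I₀ · cos²(82°) = 0.009685 I₀.
I₃ = I₂ cos²(73° − 100°) = 0.009685 I₀ · cos²(27°) = 0.007689 I₀.
Ratio = 0.007689 / 0.2136 = 0.036.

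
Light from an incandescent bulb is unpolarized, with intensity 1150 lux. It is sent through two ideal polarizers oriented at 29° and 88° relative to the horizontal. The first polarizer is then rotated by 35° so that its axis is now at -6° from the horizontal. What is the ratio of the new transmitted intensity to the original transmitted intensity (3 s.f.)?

I_new/I_old ≈ 0.0183

Before rotation:
Unpolarized light through the first polarizer → I₁ = ½ I₀, now polarized at 29°.
I₂ = I₁ cos²(88° − 29°) = 0.5 I₀ · cos²(59°) = 0.1326 I₀.
After rotation:
Unpolarized light through the first polarizer → I₁ = ½ I₀, now polarized at -6°.
Angle between axes 1 and 2: 86°. I₂ = 0.5 I₀ · cos²(86°) = 0.002433 I₀.
Ratio = 0.002433 / 0.1326 = 0.01834.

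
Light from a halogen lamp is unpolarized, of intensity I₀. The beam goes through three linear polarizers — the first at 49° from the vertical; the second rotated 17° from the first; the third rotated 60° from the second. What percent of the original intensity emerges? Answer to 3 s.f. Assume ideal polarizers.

Unpolarized light through the first polarizer → I₁ = ½ I₀, now polarized at 49°.
I₂ = I₁ cos²(17°) = 0.5 · 0.9145 I₀ = 0.4573 I₀.
I₃ = I₂ cos²(60°) = 0.4573 · 0.25 I₀ = 0.1143 I₀.
That is 11.43% of the incident intensity.

≈ 11.4%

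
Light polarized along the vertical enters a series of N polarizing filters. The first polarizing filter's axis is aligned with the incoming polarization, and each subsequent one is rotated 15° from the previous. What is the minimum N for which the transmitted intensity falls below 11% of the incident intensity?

N = 33

First polarizer is aligned with the polarization: full transmission.
Each further stage multiplies by cos²(15°) = 0.933.
After N polarizers: T = 0.933^(N−1). Require T < 0.11 ⇒ N−1 > ln(0.11)/ln(0.933) = 31.83, so N−1 ≥ 32 and N = 33.
Check: N=33 gives T = 0.1087 < 0.11; N=32 gives T = 0.1166.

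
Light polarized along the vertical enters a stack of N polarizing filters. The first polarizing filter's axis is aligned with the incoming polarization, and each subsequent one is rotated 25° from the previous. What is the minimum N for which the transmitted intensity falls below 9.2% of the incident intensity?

First polarizer is aligned with the polarization: full transmission.
Each further stage multiplies by cos²(25°) = 0.8214.
After N polarizers: T = 0.8214^(N−1). Require T < 0.092 ⇒ N−1 > ln(0.092)/ln(0.8214) = 12.13, so N−1 ≥ 13 and N = 14.
Check: N=14 gives T = 0.07748 < 0.092; N=13 gives T = 0.09432.

N = 14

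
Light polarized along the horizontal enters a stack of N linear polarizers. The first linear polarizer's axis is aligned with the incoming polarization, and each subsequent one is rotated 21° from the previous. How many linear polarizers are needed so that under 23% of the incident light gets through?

N = 12

First polarizer is aligned with the polarization: full transmission.
Each further stage multiplies by cos²(21°) = 0.8716.
After N polarizers: T = 0.8716^(N−1). Require T < 0.23 ⇒ N−1 > ln(0.23)/ln(0.8716) = 10.69, so N−1 ≥ 11 and N = 12.
Check: N=12 gives T = 0.2205 < 0.23; N=11 gives T = 0.253.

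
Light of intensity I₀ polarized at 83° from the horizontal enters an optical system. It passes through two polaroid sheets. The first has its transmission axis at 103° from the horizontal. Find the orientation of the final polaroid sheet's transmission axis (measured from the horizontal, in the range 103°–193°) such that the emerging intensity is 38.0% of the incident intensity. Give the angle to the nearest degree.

θ ≈ 152°

By Malus's law, I₁ = I₀ cos²(103° − 83°) = I₀ cos²(20°) = 0.883 I₀.
Need I₂/I₀ = 0.38, so cos²(θ − 103°) = 0.38 / 0.883 = 0.4303.
θ − 103° = arccos(√0.4303) = 49.0°, giving θ ≈ 103 + 49.0 = 152.0°.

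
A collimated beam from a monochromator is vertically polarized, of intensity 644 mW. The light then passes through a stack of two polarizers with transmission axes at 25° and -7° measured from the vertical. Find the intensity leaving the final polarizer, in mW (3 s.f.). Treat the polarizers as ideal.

I ≈ 380 mW

I₁ = 644 mW · cos²(25°) = 529 mW.
I₂ = I₁ · cos²(32°) = 529 · 0.7192 = 380.4 mW.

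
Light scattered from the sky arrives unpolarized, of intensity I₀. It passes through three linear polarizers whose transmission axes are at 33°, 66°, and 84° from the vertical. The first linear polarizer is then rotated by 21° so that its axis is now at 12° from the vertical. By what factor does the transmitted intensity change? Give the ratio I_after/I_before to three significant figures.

Before rotation:
Unpolarized light through the first polarizer → I₁ = ½ I₀, now polarized at 33°.
I₂ = I₁ cos²(66° − 33°) = 0.5 I₀ · cos²(33°) = 0.3517 I₀.
I₃ = I₂ cos²(84° − 66°) = 0.3517 I₀ · cos²(18°) = 0.3181 I₀.
After rotation:
Unpolarized light through the first polarizer → I₁ = ½ I₀, now polarized at 12°.
I₂ = I₁ cos²(66° − 12°) = 0.5 I₀ · cos²(54°) = 0.1727 I₀.
I₃ = I₂ cos²(84° − 66°) = 0.1727 I₀ · cos²(18°) = 0.1562 I₀.
Ratio = 0.1562 / 0.3181 = 0.4912.

I_new/I_old ≈ 0.491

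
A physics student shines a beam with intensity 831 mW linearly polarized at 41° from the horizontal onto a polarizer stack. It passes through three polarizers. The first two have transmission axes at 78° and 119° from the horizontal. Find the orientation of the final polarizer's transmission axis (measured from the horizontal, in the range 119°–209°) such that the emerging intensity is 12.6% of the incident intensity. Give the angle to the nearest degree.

θ ≈ 173°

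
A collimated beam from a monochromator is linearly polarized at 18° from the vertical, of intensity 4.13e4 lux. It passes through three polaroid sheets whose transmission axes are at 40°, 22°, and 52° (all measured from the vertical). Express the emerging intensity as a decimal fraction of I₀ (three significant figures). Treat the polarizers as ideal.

I₁ = 4.13e4 lux · cos²(22°) = 3.55e+04 lux.
I₂ = I₁ · cos²(18°) = 3.55e+04 · 0.9045 = 3.211e+04 lux.
I₃ = I₂ · cos²(30°) = 3.211e+04 · 0.75 = 2.409e+04 lux.
Transmitted fraction = 0.5832.

I/I₀ ≈ 0.583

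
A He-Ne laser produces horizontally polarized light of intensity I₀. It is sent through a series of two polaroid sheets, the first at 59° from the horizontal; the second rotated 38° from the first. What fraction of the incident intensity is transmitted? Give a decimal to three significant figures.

By Malus's law, I₁ = I₀ cos²(59° − 0°) = I₀ cos²(59°) = 0.2653 I₀.
I₂ = I₁ cos²(38°) = 0.2653 · 0.621 I₀ = 0.1647 I₀.
Transmitted fraction = 0.1647.

≈ 0.165 I₀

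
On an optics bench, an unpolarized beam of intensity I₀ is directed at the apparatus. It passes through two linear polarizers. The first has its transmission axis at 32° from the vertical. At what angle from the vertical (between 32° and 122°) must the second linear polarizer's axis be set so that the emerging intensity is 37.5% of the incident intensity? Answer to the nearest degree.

θ ≈ 62°

Unpolarized light through the first polarizer → I₁ = ½ I₀, now polarized at 32°.
Need I₂/I₀ = 0.375, so cos²(θ − 32°) = 0.375 / 0.5 = 0.75.
θ − 32° = arccos(√0.75) = 30.0°, giving θ ≈ 32 + 30.0 = 62.0°.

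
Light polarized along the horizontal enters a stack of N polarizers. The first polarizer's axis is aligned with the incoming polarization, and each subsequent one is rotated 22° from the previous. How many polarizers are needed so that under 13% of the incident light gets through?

First polarizer is aligned with the polarization: full transmission.
Each further stage multiplies by cos²(22°) = 0.8597.
After N polarizers: T = 0.8597^(N−1). Require T < 0.13 ⇒ N−1 > ln(0.13)/ln(0.8597) = 13.49, so N−1 ≥ 14 and N = 15.
Check: N=15 gives T = 0.1204 < 0.13; N=14 gives T = 0.1401.

N = 15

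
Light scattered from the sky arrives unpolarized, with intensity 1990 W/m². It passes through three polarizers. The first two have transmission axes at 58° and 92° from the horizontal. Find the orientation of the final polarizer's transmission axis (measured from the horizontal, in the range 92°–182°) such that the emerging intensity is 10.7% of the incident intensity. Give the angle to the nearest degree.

θ ≈ 148°

Unpolarized light through the first polarizer → I₁ = ½ I₀, now polarized at 58°.
I₂ = I₁ cos²(92° − 58°) = 0.5 I₀ · cos²(34°) = 0.3437 I₀.
Need I₃/I₀ = 0.107, so cos²(θ − 92°) = 0.107 / 0.3437 = 0.3114.
θ − 92° = arccos(√0.3114) = 56.1°, giving θ ≈ 92 + 56.1 = 148.1°.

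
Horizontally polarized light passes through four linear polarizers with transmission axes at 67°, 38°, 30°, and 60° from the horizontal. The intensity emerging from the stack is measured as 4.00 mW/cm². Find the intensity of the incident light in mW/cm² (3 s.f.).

I₀ ≈ 46.6 mW/cm²

I₁ = I₀ cos²(67° − 0°) = I₀ cos²(67°) = 0.1527 I₀.
I₂ = I₁ cos²(38° − 67°) = 0.1527 I₀ · cos²(29°) = 0.1168 I₀.
I₃ = I₂ cos²(30° − 38°) = 0.1168 I₀ · cos²(8°) = 0.1145 I₀.
I₄ = I₃ cos²(60° − 30°) = 0.1145 I₀ · cos²(30°) = 0.08589 I₀.
So 4.00 mW/cm² = 0.08589 I₀, giving I₀ = 4.00/0.08589 = 46.57 mW/cm².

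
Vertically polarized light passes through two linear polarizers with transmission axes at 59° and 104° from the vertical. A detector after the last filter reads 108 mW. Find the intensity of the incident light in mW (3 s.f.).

I₀ ≈ 814 mW

By Malus's law, I₁ = I₀ cos²(59° − 0°) = I₀ cos²(59°) = 0.2653 I₀.
I₂ = I₁ cos²(104° − 59°) = 0.2653 I₀ · cos²(45°) = 0.1326 I₀.
So 108 mW = 0.1326 I₀, giving I₀ = 108/0.1326 = 814.3 mW.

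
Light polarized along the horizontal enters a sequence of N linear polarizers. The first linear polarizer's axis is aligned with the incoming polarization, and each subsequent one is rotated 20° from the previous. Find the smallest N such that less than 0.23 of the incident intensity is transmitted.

N = 13

First polarizer is aligned with the polarization: full transmission.
Each further stage multiplies by cos²(20°) = 0.883.
After N polarizers: T = 0.883^(N−1). Require T < 0.23 ⇒ N−1 > ln(0.23)/ln(0.883) = 11.81, so N−1 ≥ 12 and N = 13.
Check: N=13 gives T = 0.2247 < 0.23; N=12 gives T = 0.2545.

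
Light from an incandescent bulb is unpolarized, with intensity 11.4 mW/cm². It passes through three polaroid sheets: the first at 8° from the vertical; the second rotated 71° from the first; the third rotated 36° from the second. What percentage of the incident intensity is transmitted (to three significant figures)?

≈ 3.47%

Unpolarized light through the first polarizer → I₁ = 11.4 mW/cm²/2 = 5.7 mW/cm², polarized at 8°.
I₂ = I₁ · cos²(71°) = 5.7 · 0.106 = 0.6042 mW/cm².
I₃ = I₂ · cos²(36°) = 0.6042 · 0.6545 = 0.3954 mW/cm².
That is 3.469% of the incident intensity.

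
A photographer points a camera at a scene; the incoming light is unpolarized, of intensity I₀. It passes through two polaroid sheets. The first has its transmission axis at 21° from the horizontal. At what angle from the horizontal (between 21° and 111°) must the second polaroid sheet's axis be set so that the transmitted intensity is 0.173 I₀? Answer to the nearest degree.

Unpolarized light through the first polarizer → I₁ = ½ I₀, now polarized at 21°.
Need I₂/I₀ = 0.173, so cos²(θ − 21°) = 0.173 / 0.5 = 0.346.
θ − 21° = arccos(√0.346) = 54.0°, giving θ ≈ 21 + 54.0 = 75.0°.

θ ≈ 75°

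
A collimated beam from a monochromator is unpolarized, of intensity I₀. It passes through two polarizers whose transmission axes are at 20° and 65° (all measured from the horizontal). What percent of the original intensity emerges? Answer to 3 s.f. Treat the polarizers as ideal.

≈ 25.0%

Unpolarized light through the first polarizer → I₁ = ½ I₀, now polarized at 20°.
I₂ = I₁ cos²(65° − 20°) = 0.5 I₀ · cos²(45°) = 0.25 I₀.
That is 25% of the incident intensity.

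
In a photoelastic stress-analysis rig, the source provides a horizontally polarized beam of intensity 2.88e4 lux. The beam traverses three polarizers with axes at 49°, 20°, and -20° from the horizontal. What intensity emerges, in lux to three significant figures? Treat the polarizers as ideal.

I ≈ 5560 lux

I₁ = 2.88e4 lux · cos²(49°) = 1.24e+04 lux.
I₂ = I₁ · cos²(29°) = 1.24e+04 · 0.765 = 9482 lux.
I₃ = I₂ · cos²(40°) = 9482 · 0.5868 = 5564 lux.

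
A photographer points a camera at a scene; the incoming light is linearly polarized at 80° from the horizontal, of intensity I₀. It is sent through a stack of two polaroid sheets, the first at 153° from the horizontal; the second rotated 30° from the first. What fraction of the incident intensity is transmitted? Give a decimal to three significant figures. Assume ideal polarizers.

By Malus's law, I₁ = I₀ cos²(153° − 80°) = I₀ cos²(73°) = 0.08548 I₀.
I₂ = I₁ cos²(30°) = 0.08548 · 0.75 I₀ = 0.06411 I₀.
Transmitted fraction = 0.06411.

≈ 0.0641 I₀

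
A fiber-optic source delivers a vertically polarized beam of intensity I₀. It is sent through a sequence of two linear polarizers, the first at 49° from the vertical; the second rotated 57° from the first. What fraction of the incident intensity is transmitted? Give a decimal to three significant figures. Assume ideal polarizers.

≈ 0.128 I₀

By Malus's law, I₁ = I₀ cos²(49° − 0°) = I₀ cos²(49°) = 0.4304 I₀.
I₂ = I₁ cos²(57°) = 0.4304 · 0.2966 I₀ = 0.1277 I₀.
Transmitted fraction = 0.1277.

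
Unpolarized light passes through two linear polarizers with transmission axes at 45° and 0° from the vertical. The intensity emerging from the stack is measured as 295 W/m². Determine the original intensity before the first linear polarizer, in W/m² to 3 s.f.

I₀ ≈ 1180 W/m²

Unpolarized light through the first polarizer → I₁ = ½ I₀, now polarized at 45°.
I₂ = I₁ cos²(0° − 45°) = 0.5 I₀ · cos²(45°) = 0.25 I₀.
So 295 W/m² = 0.25 I₀, giving I₀ = 295/0.25 = 1180 W/m².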